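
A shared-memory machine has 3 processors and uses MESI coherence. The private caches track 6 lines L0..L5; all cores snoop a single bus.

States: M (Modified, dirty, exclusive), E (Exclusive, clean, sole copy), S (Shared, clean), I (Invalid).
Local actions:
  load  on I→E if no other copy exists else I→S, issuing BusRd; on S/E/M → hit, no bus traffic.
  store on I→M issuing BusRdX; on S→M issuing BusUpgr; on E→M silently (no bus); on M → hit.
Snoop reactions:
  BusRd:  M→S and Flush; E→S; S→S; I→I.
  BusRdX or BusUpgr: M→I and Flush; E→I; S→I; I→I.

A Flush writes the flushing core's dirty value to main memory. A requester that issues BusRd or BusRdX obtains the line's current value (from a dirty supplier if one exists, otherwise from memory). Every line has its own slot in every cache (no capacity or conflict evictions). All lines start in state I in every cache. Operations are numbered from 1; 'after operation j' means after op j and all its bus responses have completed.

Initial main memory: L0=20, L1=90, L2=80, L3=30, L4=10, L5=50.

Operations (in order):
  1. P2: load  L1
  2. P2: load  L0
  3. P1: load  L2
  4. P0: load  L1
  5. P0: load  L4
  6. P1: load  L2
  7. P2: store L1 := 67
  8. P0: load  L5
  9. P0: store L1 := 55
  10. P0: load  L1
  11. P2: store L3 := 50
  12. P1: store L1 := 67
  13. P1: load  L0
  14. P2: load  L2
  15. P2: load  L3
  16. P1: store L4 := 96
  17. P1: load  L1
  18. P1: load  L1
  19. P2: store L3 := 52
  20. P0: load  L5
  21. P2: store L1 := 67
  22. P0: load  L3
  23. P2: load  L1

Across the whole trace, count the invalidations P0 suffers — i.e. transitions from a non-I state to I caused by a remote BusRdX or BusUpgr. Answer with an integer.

invalidations = 3

step 1: P2: load  L1  ⟶  IIE  (L1)  txn=BusRd  M[L1]=90
step 2: P2: load  L0  ⟶  IIE  (L0)  txn=BusRd  M[L0]=20
step 3: P1: load  L2  ⟶  IEI  (L2)  txn=BusRd  M[L2]=80
step 4: P0: load  L1  ⟶  SIS  (L1)  txn=BusRd  M[L1]=90
step 5: P0: load  L4  ⟶  EII  (L4)  txn=BusRd  M[L4]=10
step 6: P1: load  L2  ⟶  IEI  (L2)  txn=∅  M[L2]=80
step 7: P2: store L1 := 67  ⟶  IIM  (L1)  txn=BusUpgr  M[L1]=90
step 8: P0: load  L5  ⟶  EII  (L5)  txn=BusRd  M[L5]=50
step 9: P0: store L1 := 55  ⟶  MII  (L1)  txn=BusRdX+Flush  M[L1]=67
step 10: P0: load  L1  ⟶  MII  (L1)  txn=∅  M[L1]=67
step 11: P2: store L3 := 50  ⟶  IIM  (L3)  txn=BusRdX  M[L3]=30
step 12: P1: store L1 := 67  ⟶  IMI  (L1)  txn=BusRdX+Flush  M[L1]=55
step 13: P1: load  L0  ⟶  ISS  (L0)  txn=BusRd  M[L0]=20
step 14: P2: load  L2  ⟶  ISS  (L2)  txn=BusRd  M[L2]=80
step 15: P2: load  L3  ⟶  IIM  (L3)  txn=∅  M[L3]=30
step 16: P1: store L4 := 96  ⟶  IMI  (L4)  txn=BusRdX  M[L4]=10
step 17: P1: load  L1  ⟶  IMI  (L1)  txn=∅  M[L1]=55
step 18: P1: load  L1  ⟶  IMI  (L1)  txn=∅  M[L1]=55
step 19: P2: store L3 := 52  ⟶  IIM  (L3)  txn=∅  M[L3]=30
step 20: P0: load  L5  ⟶  EII  (L5)  txn=∅  M[L5]=50
step 21: P2: store L1 := 67  ⟶  IIM  (L1)  txn=BusRdX+Flush  M[L1]=67
step 22: P0: load  L3  ⟶  SIS  (L3)  txn=BusRd+Flush  M[L3]=52
step 23: P2: load  L1  ⟶  IIM  (L1)  txn=∅  M[L1]=67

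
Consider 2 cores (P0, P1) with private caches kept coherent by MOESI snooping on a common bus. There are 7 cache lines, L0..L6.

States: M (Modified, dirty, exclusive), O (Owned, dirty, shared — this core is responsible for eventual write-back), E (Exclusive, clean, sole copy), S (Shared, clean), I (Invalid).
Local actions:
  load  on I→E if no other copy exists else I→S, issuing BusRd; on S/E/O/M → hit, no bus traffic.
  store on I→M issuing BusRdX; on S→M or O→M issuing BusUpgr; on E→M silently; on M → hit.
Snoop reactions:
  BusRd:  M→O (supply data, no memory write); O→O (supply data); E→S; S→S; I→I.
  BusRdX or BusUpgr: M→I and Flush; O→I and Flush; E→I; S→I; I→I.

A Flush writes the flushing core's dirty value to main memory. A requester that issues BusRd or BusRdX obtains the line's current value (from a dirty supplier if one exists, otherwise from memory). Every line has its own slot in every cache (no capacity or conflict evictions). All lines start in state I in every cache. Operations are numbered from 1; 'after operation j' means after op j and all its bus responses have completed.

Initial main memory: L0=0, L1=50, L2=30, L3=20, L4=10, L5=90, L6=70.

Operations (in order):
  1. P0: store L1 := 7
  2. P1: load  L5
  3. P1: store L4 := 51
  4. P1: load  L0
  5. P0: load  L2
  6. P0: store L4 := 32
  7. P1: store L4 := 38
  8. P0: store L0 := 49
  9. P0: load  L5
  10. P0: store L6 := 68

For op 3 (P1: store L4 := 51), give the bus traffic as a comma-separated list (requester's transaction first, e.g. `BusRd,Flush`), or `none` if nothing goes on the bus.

  op1 P0: store L1 := 7 → M/I on L1; bus BusRdX; mem=50
  op2 P1: load  L5 → I/E on L5; bus BusRd; mem=90
  op3 P1: store L4 := 51 → I/M on L4; bus BusRdX; mem=10
  op4 P1: load  L0 → I/E on L0; bus BusRd; mem=0
  op5 P0: load  L2 → E/I on L2; bus BusRd; mem=30
  op6 P0: store L4 := 32 → M/I on L4; bus BusRdX Flush; mem=51
  op7 P1: store L4 := 38 → I/M on L4; bus BusRdX Flush; mem=32
  op8 P0: store L0 := 49 → M/I on L0; bus BusRdX; mem=0
  op9 P0: load  L5 → S/S on L5; bus BusRd; mem=90
  op10 P0: store L6 := 68 → M/I on L6; bus BusRdX; mem=70

bus = BusRdX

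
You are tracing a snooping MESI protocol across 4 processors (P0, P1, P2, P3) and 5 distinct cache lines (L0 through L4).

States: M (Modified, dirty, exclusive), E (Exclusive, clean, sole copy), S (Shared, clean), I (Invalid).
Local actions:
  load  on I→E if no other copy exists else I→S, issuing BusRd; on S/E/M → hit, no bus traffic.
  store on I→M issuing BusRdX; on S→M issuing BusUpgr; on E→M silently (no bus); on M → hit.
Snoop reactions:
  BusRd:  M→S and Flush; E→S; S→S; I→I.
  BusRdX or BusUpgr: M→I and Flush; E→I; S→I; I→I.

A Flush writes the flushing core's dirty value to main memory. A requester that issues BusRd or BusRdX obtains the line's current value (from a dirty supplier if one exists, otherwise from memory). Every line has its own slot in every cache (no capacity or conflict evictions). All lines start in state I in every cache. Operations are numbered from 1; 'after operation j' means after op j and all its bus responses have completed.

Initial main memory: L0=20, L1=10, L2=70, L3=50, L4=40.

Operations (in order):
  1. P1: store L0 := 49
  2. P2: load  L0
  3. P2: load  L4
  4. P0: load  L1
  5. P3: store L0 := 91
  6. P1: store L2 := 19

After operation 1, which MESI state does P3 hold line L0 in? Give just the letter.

state = I

[1] P1: store L0 := 49 | P0:I, P1:M(49), P2:I, P3:I | bus: BusRdX
[2] P2: load  L0 | P0:I, P1:S(49), P2:S(49), P3:I | bus: BusRd,Flush
[3] P2: load  L4 | P0:I, P1:I, P2:E(40), P3:I | bus: BusRd
[4] P0: load  L1 | P0:E(10), P1:I, P2:I, P3:I | bus: BusRd
[5] P3: store L0 := 91 | P0:I, P1:I, P2:I, P3:M(91) | bus: BusRdX
[6] P1: store L2 := 19 | P0:I, P1:M(19), P2:I, P3:I | bus: BusRdX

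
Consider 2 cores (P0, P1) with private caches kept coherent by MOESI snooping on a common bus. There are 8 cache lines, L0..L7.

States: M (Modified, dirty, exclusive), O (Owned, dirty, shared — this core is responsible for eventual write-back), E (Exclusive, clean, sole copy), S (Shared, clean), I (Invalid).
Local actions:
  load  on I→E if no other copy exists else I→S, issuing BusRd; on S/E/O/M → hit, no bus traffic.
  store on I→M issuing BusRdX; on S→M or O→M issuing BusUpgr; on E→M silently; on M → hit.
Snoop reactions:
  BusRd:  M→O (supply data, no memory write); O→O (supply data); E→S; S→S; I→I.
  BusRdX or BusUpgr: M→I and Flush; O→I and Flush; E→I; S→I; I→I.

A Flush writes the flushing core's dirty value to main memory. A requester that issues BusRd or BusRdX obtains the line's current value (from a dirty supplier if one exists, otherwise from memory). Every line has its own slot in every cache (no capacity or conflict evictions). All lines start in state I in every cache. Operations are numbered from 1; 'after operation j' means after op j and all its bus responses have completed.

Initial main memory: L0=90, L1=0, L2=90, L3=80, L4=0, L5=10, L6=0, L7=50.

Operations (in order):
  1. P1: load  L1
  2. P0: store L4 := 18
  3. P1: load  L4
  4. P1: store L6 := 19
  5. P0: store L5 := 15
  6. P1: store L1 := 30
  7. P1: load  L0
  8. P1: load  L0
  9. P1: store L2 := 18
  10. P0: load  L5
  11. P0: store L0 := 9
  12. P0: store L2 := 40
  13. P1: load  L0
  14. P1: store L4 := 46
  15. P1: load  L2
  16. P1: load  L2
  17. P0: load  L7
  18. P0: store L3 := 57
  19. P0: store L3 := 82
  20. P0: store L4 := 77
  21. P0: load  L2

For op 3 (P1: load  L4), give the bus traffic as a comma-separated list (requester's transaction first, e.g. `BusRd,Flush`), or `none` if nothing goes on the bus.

bus = BusRd

  op1 P1: load  L1 → I/E on L1; bus BusRd; mem=0
  op2 P0: store L4 := 18 → M/I on L4; bus BusRdX; mem=0
  op3 P1: load  L4 → O/S on L4; bus BusRd; mem=0
  op4 P1: store L6 := 19 → I/M on L6; bus BusRdX; mem=0
  op5 P0: store L5 := 15 → M/I on L5; bus BusRdX; mem=10
  op6 P1: store L1 := 30 → I/M on L1; bus (none); mem=0
  op7 P1: load  L0 → I/E on L0; bus BusRd; mem=90
  op8 P1: load  L0 → I/E on L0; bus (none); mem=90
  op9 P1: store L2 := 18 → I/M on L2; bus BusRdX; mem=90
  op10 P0: load  L5 → M/I on L5; bus (none); mem=10
  op11 P0: store L0 := 9 → M/I on L0; bus BusRdX; mem=90
  op12 P0: store L2 := 40 → M/I on L2; bus BusRdX Flush; mem=18
  op13 P1: load  L0 → O/S on L0; bus BusRd; mem=90
  op14 P1: store L4 := 46 → I/M on L4; bus BusUpgr Flush; mem=18
  op15 P1: load  L2 → O/S on L2; bus BusRd; mem=18
  op16 P1: load  L2 → O/S on L2; bus (none); mem=18
  op17 P0: load  L7 → E/I on L7; bus BusRd; mem=50
  op18 P0: store L3 := 57 → M/I on L3; bus BusRdX; mem=80
  op19 P0: store L3 := 82 → M/I on L3; bus (none); mem=80
  op20 P0: store L4 := 77 → M/I on L4; bus BusRdX Flush; mem=46
  op21 P0: load  L2 → O/S on L2; bus (none); mem=18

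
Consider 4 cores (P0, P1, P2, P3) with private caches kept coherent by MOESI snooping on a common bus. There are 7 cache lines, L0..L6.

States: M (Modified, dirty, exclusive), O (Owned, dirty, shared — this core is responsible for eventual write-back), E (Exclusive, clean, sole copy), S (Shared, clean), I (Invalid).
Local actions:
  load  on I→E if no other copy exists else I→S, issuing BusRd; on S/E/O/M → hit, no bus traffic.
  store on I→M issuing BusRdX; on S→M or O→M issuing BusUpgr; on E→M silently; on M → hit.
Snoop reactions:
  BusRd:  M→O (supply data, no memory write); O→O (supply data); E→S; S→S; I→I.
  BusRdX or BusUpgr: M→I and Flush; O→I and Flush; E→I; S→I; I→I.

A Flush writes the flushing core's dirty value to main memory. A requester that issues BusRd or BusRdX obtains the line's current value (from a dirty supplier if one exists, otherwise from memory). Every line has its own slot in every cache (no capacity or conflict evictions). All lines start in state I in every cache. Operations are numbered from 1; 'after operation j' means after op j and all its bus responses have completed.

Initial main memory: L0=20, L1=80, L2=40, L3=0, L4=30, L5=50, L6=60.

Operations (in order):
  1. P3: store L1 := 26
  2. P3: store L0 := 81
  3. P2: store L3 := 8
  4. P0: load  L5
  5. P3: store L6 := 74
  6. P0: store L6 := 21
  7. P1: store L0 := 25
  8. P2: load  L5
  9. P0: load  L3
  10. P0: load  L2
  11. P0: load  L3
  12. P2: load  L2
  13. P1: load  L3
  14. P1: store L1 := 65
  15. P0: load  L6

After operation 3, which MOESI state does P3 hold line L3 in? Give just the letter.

  op1 P3: store L1 := 26 → I/I/I/M on L1; bus BusRdX; mem=80
  op2 P3: store L0 := 81 → I/I/I/M on L0; bus BusRdX; mem=20
  op3 P2: store L3 := 8 → I/I/M/I on L3; bus BusRdX; mem=0
  op4 P0: load  L5 → E/I/I/I on L5; bus BusRd; mem=50
  op5 P3: store L6 := 74 → I/I/I/M on L6; bus BusRdX; mem=60
  op6 P0: store L6 := 21 → M/I/I/I on L6; bus BusRdX Flush; mem=74
  op7 P1: store L0 := 25 → I/M/I/I on L0; bus BusRdX Flush; mem=81
  op8 P2: load  L5 → S/I/S/I on L5; bus BusRd; mem=50
  op9 P0: load  L3 → S/I/O/I on L3; bus BusRd; mem=0
  op10 P0: load  L2 → E/I/I/I on L2; bus BusRd; mem=40
  op11 P0: load  L3 → S/I/O/I on L3; bus (none); mem=0
  op12 P2: load  L2 → S/I/S/I on L2; bus BusRd; mem=40
  op13 P1: load  L3 → S/S/O/I on L3; bus BusRd; mem=0
  op14 P1: store L1 := 65 → I/M/I/I on L1; bus BusRdX Flush; mem=26
  op15 P0: load  L6 → M/I/I/I on L6; bus (none); mem=74

state = I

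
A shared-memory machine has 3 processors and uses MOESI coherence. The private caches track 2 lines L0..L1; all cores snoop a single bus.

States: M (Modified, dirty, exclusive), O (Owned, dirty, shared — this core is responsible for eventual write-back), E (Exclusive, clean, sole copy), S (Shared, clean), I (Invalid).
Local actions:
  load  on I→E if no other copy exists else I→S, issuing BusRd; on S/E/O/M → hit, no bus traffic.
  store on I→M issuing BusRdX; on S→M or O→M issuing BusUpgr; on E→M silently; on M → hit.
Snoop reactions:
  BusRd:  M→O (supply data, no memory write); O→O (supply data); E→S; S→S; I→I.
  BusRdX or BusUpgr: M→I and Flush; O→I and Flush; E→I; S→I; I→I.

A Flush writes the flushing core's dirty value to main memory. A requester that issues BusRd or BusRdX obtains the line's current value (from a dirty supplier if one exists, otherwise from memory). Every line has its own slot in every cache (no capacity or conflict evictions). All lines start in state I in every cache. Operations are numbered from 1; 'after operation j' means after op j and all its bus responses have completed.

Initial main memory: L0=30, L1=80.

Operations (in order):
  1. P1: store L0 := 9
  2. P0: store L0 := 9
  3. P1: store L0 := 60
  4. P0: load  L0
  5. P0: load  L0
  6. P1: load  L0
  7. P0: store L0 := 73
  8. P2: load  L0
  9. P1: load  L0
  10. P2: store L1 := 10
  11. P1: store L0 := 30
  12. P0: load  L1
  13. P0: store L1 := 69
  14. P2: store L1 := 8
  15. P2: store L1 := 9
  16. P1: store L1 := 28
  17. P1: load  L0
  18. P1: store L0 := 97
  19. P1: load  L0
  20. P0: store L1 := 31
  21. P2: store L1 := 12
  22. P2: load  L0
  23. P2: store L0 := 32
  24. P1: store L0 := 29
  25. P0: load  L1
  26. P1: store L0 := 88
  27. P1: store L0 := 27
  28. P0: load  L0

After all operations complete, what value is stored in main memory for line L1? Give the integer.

memory[L1] = 31

1. P1: store L0 := 9  bus=[BusRdX]  L0: P0=I P1=M P2=I  mem[L0]=30
2. P0: store L0 := 9  bus=[BusRdX,Flush]  L0: P0=M P1=I P2=I  mem[L0]=9
3. P1: store L0 := 60  bus=[BusRdX,Flush]  L0: P0=I P1=M P2=I  mem[L0]=9
4. P0: load  L0  bus=[BusRd]  L0: P0=S P1=O P2=I  mem[L0]=9
5. P0: load  L0  bus=[-]  L0: P0=S P1=O P2=I  mem[L0]=9
6. P1: load  L0  bus=[-]  L0: P0=S P1=O P2=I  mem[L0]=9
7. P0: store L0 := 73  bus=[BusUpgr,Flush]  L0: P0=M P1=I P2=I  mem[L0]=60
8. P2: load  L0  bus=[BusRd]  L0: P0=O P1=I P2=S  mem[L0]=60
9. P1: load  L0  bus=[BusRd]  L0: P0=O P1=S P2=S  mem[L0]=60
10. P2: store L1 := 10  bus=[BusRdX]  L1: P0=I P1=I P2=M  mem[L1]=80
11. P1: store L0 := 30  bus=[BusUpgr,Flush]  L0: P0=I P1=M P2=I  mem[L0]=73
12. P0: load  L1  bus=[BusRd]  L1: P0=S P1=I P2=O  mem[L1]=80
13. P0: store L1 := 69  bus=[BusUpgr,Flush]  L1: P0=M P1=I P2=I  mem[L1]=10
14. P2: store L1 := 8  bus=[BusRdX,Flush]  L1: P0=I P1=I P2=M  mem[L1]=69
15. P2: store L1 := 9  bus=[-]  L1: P0=I P1=I P2=M  mem[L1]=69
16. P1: store L1 := 28  bus=[BusRdX,Flush]  L1: P0=I P1=M P2=I  mem[L1]=9
17. P1: load  L0  bus=[-]  L0: P0=I P1=M P2=I  mem[L0]=73
18. P1: store L0 := 97  bus=[-]  L0: P0=I P1=M P2=I  mem[L0]=73
19. P1: load  L0  bus=[-]  L0: P0=I P1=M P2=I  mem[L0]=73
20. P0: store L1 := 31  bus=[BusRdX,Flush]  L1: P0=M P1=I P2=I  mem[L1]=28
21. P2: store L1 := 12  bus=[BusRdX,Flush]  L1: P0=I P1=I P2=M  mem[L1]=31
22. P2: load  L0  bus=[BusRd]  L0: P0=I P1=O P2=S  mem[L0]=73
23. P2: store L0 := 32  bus=[BusUpgr,Flush]  L0: P0=I P1=I P2=M  mem[L0]=97
24. P1: store L0 := 29  bus=[BusRdX,Flush]  L0: P0=I P1=M P2=I  mem[L0]=32
25. P0: load  L1  bus=[BusRd]  L1: P0=S P1=I P2=O  mem[L1]=31
26. P1: store L0 := 88  bus=[-]  L0: P0=I P1=M P2=I  mem[L0]=32
27. P1: store L0 := 27  bus=[-]  L0: P0=I P1=M P2=I  mem[L0]=32
28. P0: load  L0  bus=[BusRd]  L0: P0=S P1=O P2=I  mem[L0]=32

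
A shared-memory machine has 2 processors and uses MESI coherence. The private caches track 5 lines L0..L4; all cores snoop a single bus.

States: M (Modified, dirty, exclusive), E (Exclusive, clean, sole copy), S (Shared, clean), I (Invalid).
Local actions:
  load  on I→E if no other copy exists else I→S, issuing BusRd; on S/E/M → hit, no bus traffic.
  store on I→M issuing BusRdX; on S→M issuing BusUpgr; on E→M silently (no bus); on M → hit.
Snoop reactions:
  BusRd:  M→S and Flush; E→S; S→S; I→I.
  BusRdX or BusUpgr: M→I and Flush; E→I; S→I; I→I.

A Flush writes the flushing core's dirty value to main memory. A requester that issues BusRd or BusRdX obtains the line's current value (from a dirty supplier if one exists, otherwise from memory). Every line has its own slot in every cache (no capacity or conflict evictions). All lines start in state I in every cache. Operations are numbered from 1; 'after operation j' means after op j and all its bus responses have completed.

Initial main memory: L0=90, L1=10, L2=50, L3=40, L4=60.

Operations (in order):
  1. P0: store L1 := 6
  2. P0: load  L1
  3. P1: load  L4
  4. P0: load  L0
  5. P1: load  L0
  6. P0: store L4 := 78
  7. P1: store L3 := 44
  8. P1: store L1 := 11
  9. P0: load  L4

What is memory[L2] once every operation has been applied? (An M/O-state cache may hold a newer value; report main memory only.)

1. P0: store L1 := 6  bus=[BusRdX]  L1: P0=M P1=I  mem[L1]=10
2. P0: load  L1  bus=[-]  L1: P0=M P1=I  mem[L1]=10
3. P1: load  L4  bus=[BusRd]  L4: P0=I P1=E  mem[L4]=60
4. P0: load  L0  bus=[BusRd]  L0: P0=E P1=I  mem[L0]=90
5. P1: load  L0  bus=[BusRd]  L0: P0=S P1=S  mem[L0]=90
6. P0: store L4 := 78  bus=[BusRdX]  L4: P0=M P1=I  mem[L4]=60
7. P1: store L3 := 44  bus=[BusRdX]  L3: P0=I P1=M  mem[L3]=40
8. P1: store L1 := 11  bus=[BusRdX,Flush]  L1: P0=I P1=M  mem[L1]=6
9. P0: load  L4  bus=[-]  L4: P0=M P1=I  mem[L4]=60

memory[L2] = 50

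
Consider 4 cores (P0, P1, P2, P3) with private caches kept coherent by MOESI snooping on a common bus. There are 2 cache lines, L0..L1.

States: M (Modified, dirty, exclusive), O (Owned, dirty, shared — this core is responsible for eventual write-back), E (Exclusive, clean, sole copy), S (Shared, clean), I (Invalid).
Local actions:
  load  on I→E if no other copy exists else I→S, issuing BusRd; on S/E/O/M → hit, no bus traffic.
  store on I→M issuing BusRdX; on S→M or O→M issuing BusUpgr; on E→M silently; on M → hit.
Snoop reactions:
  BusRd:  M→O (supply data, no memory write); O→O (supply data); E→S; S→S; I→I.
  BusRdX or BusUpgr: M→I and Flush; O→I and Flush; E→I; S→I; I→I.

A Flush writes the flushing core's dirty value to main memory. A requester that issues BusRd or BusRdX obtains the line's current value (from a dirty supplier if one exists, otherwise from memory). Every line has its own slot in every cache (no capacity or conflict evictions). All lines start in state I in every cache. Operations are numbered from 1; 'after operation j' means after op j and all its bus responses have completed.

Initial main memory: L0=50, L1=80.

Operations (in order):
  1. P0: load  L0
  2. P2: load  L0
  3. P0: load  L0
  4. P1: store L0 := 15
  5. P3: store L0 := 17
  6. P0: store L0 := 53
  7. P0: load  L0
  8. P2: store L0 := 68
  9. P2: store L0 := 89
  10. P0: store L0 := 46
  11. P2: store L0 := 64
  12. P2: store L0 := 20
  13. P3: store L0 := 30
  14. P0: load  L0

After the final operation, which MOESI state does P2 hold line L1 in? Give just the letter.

step 1: P0: load  L0  ⟶  EIII  (L0)  txn=BusRd  M[L0]=50
step 2: P2: load  L0  ⟶  SISI  (L0)  txn=BusRd  M[L0]=50
step 3: P0: load  L0  ⟶  SISI  (L0)  txn=∅  M[L0]=50
step 4: P1: store L0 := 15  ⟶  IMII  (L0)  txn=BusRdX  M[L0]=50
step 5: P3: store L0 := 17  ⟶  IIIM  (L0)  txn=BusRdX+Flush  M[L0]=15
step 6: P0: store L0 := 53  ⟶  MIII  (L0)  txn=BusRdX+Flush  M[L0]=17
step 7: P0: load  L0  ⟶  MIII  (L0)  txn=∅  M[L0]=17
step 8: P2: store L0 := 68  ⟶  IIMI  (L0)  txn=BusRdX+Flush  M[L0]=53
step 9: P2: store L0 := 89  ⟶  IIMI  (L0)  txn=∅  M[L0]=53
step 10: P0: store L0 := 46  ⟶  MIII  (L0)  txn=BusRdX+Flush  M[L0]=89
step 11: P2: store L0 := 64  ⟶  IIMI  (L0)  txn=BusRdX+Flush  M[L0]=46
step 12: P2: store L0 := 20  ⟶  IIMI  (L0)  txn=∅  M[L0]=46
step 13: P3: store L0 := 30  ⟶  IIIM  (L0)  txn=BusRdX+Flush  M[L0]=20
step 14: P0: load  L0  ⟶  SIIO  (L0)  txn=BusRd  M[L0]=20

state = I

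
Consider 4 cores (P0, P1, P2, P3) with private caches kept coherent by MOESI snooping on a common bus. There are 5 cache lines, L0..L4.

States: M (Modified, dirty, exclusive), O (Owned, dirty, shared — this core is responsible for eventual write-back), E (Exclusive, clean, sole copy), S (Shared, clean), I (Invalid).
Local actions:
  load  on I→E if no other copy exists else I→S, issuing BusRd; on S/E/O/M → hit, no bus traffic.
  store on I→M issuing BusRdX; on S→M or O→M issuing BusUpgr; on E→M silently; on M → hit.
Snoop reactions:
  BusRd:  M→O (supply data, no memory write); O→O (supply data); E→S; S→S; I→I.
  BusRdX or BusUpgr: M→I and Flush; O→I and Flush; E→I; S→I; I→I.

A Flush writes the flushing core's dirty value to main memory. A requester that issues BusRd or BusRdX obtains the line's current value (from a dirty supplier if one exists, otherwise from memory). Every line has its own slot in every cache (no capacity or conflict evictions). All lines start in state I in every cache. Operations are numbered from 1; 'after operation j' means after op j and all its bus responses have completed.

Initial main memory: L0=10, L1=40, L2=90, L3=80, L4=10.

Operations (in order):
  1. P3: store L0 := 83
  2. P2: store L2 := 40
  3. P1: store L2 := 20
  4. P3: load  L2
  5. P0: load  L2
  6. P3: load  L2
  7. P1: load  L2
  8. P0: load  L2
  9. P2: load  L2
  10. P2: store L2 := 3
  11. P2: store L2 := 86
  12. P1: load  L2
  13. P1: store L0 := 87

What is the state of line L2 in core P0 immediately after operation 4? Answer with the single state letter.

1. P3: store L0 := 83  bus=[BusRdX]  L0: P0=I P1=I P2=I P3=M  mem[L0]=10
2. P2: store L2 := 40  bus=[BusRdX]  L2: P0=I P1=I P2=M P3=I  mem[L2]=90
3. P1: store L2 := 20  bus=[BusRdX,Flush]  L2: P0=I P1=M P2=I P3=I  mem[L2]=40
4. P3: load  L2  bus=[BusRd]  L2: P0=I P1=O P2=I P3=S  mem[L2]=40
5. P0: load  L2  bus=[BusRd]  L2: P0=S P1=O P2=I P3=S  mem[L2]=40
6. P3: load  L2  bus=[-]  L2: P0=S P1=O P2=I P3=S  mem[L2]=40
7. P1: load  L2  bus=[-]  L2: P0=S P1=O P2=I P3=S  mem[L2]=40
8. P0: load  L2  bus=[-]  L2: P0=S P1=O P2=I P3=S  mem[L2]=40
9. P2: load  L2  bus=[BusRd]  L2: P0=S P1=O P2=S P3=S  mem[L2]=40
10. P2: store L2 := 3  bus=[BusUpgr,Flush]  L2: P0=I P1=I P2=M P3=I  mem[L2]=20
11. P2: store L2 := 86  bus=[-]  L2: P0=I P1=I P2=M P3=I  mem[L2]=20
12. P1: load  L2  bus=[BusRd]  L2: P0=I P1=S P2=O P3=I  mem[L2]=20
13. P1: store L0 := 87  bus=[BusRdX,Flush]  L0: P0=I P1=M P2=I P3=I  mem[L0]=83

state = I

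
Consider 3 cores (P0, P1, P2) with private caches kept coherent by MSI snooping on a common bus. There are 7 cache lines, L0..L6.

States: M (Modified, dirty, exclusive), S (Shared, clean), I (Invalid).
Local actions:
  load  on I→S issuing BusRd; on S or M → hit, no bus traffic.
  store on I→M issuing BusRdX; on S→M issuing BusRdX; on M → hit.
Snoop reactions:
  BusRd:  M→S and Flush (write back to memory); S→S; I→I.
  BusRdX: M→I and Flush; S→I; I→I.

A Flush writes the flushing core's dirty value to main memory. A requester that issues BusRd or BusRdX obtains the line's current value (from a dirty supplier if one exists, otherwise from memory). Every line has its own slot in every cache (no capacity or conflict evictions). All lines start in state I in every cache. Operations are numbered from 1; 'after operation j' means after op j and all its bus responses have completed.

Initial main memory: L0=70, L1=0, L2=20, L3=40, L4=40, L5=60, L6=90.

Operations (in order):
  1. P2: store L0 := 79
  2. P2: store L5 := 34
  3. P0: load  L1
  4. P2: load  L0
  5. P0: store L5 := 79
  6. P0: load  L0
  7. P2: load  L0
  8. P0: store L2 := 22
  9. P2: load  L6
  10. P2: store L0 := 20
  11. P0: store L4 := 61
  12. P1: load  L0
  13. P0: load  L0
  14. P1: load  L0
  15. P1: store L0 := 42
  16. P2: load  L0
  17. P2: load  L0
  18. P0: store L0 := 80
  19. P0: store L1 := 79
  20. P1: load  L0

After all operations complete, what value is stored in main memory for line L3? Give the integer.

memory[L3] = 40

1. P2: store L0 := 79  bus=[BusRdX]  L0: P0=I P1=I P2=M  mem[L0]=70
2. P2: store L5 := 34  bus=[BusRdX]  L5: P0=I P1=I P2=M  mem[L5]=60
3. P0: load  L1  bus=[BusRd]  L1: P0=S P1=I P2=I  mem[L1]=0
4. P2: load  L0  bus=[-]  L0: P0=I P1=I P2=M  mem[L0]=70
5. P0: store L5 := 79  bus=[BusRdX,Flush]  L5: P0=M P1=I P2=I  mem[L5]=34
6. P0: load  L0  bus=[BusRd,Flush]  L0: P0=S P1=I P2=S  mem[L0]=79
7. P2: load  L0  bus=[-]  L0: P0=S P1=I P2=S  mem[L0]=79
8. P0: store L2 := 22  bus=[BusRdX]  L2: P0=M P1=I P2=I  mem[L2]=20
9. P2: load  L6  bus=[BusRd]  L6: P0=I P1=I P2=S  mem[L6]=90
10. P2: store L0 := 20  bus=[BusRdX]  L0: P0=I P1=I P2=M  mem[L0]=79
11. P0: store L4 := 61  bus=[BusRdX]  L4: P0=M P1=I P2=I  mem[L4]=40
12. P1: load  L0  bus=[BusRd,Flush]  L0: P0=I P1=S P2=S  mem[L0]=20
13. P0: load  L0  bus=[BusRd]  L0: P0=S P1=S P2=S  mem[L0]=20
14. P1: load  L0  bus=[-]  L0: P0=S P1=S P2=S  mem[L0]=20
15. P1: store L0 := 42  bus=[BusRdX]  L0: P0=I P1=M P2=I  mem[L0]=20
16. P2: load  L0  bus=[BusRd,Flush]  L0: P0=I P1=S P2=S  mem[L0]=42
17. P2: load  L0  bus=[-]  L0: P0=I P1=S P2=S  mem[L0]=42
18. P0: store L0 := 80  bus=[BusRdX]  L0: P0=M P1=I P2=I  mem[L0]=42
19. P0: store L1 := 79  bus=[BusRdX]  L1: P0=M P1=I P2=I  mem[L1]=0
20. P1: load  L0  bus=[BusRd,Flush]  L0: P0=S P1=S P2=I  mem[L0]=80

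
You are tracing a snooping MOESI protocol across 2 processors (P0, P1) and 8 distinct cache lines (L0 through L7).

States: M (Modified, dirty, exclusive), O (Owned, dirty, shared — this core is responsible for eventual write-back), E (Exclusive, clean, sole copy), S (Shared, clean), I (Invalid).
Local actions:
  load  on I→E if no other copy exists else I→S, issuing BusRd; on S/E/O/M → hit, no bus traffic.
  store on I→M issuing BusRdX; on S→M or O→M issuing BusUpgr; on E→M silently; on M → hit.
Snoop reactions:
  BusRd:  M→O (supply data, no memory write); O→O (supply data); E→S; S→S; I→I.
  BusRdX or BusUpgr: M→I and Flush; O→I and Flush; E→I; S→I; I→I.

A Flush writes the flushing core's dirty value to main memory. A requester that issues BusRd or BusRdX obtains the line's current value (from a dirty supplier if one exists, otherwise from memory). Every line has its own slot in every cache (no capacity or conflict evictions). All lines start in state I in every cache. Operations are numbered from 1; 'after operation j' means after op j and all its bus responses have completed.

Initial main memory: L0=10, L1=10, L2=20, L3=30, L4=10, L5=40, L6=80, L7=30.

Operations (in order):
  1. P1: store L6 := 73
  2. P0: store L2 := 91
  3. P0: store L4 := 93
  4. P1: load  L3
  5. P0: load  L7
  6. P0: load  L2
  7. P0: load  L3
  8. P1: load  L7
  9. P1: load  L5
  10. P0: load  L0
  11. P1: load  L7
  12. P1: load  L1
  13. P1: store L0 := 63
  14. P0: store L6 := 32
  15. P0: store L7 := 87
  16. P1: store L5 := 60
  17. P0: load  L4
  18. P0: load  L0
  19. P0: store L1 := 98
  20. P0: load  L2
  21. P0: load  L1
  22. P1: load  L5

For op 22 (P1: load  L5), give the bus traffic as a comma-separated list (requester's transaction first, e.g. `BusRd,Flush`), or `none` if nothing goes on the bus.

[1] P1: store L6 := 73 | P0:I, P1:M(73) | bus: BusRdX
[2] P0: store L2 := 91 | P0:M(91), P1:I | bus: BusRdX
[3] P0: store L4 := 93 | P0:M(93), P1:I | bus: BusRdX
[4] P1: load  L3 | P0:I, P1:E(30) | bus: BusRd
[5] P0: load  L7 | P0:E(30), P1:I | bus: BusRd
[6] P0: load  L2 | P0:M(91), P1:I | bus: none
[7] P0: load  L3 | P0:S(30), P1:S(30) | bus: BusRd
[8] P1: load  L7 | P0:S(30), P1:S(30) | bus: BusRd
[9] P1: load  L5 | P0:I, P1:E(40) | bus: BusRd
[10] P0: load  L0 | P0:E(10), P1:I | bus: BusRd
[11] P1: load  L7 | P0:S(30), P1:S(30) | bus: none
[12] P1: load  L1 | P0:I, P1:E(10) | bus: BusRd
[13] P1: store L0 := 63 | P0:I, P1:M(63) | bus: BusRdX
[14] P0: store L6 := 32 | P0:M(32), P1:I | bus: BusRdX,Flush
[15] P0: store L7 := 87 | P0:M(87), P1:I | bus: BusUpgr
[16] P1: store L5 := 60 | P0:I, P1:M(60) | bus: none
[17] P0: load  L4 | P0:M(93), P1:I | bus: none
[18] P0: load  L0 | P0:S(63), P1:O(63) | bus: BusRd
[19] P0: store L1 := 98 | P0:M(98), P1:I | bus: BusRdX
[20] P0: load  L2 | P0:M(91), P1:I | bus: none
[21] P0: load  L1 | P0:M(98), P1:I | bus: none
[22] P1: load  L5 | P0:I, P1:M(60) | bus: none

bus = none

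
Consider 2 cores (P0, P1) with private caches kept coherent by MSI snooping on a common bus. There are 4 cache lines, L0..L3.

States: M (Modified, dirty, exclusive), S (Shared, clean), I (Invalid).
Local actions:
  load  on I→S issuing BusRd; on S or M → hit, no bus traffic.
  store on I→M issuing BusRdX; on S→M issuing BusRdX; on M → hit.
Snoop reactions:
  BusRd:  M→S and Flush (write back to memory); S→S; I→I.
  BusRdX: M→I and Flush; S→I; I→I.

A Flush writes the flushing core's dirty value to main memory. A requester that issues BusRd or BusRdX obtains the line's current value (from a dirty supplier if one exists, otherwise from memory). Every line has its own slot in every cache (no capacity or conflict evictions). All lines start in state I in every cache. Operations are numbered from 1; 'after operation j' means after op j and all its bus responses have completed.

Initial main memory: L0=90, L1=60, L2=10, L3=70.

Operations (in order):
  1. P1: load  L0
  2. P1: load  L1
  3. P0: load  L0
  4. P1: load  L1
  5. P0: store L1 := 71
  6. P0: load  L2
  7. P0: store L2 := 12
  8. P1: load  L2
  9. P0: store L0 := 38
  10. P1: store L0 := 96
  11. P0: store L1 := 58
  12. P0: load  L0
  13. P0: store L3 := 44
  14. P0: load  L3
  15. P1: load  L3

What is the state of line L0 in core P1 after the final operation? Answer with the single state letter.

state = S

[1] P1: load  L0 | P0:I, P1:S(90) | bus: BusRd
[2] P1: load  L1 | P0:I, P1:S(60) | bus: BusRd
[3] P0: load  L0 | P0:S(90), P1:S(90) | bus: BusRd
[4] P1: load  L1 | P0:I, P1:S(60) | bus: none
[5] P0: store L1 := 71 | P0:M(71), P1:I | bus: BusRdX
[6] P0: load  L2 | P0:S(10), P1:I | bus: BusRd
[7] P0: store L2 := 12 | P0:M(12), P1:I | bus: BusRdX
[8] P1: load  L2 | P0:S(12), P1:S(12) | bus: BusRd,Flush
[9] P0: store L0 := 38 | P0:M(38), P1:I | bus: BusRdX
[10] P1: store L0 := 96 | P0:I, P1:M(96) | bus: BusRdX,Flush
[11] P0: store L1 := 58 | P0:M(58), P1:I | bus: none
[12] P0: load  L0 | P0:S(96), P1:S(96) | bus: BusRd,Flush
[13] P0: store L3 := 44 | P0:M(44), P1:I | bus: BusRdX
[14] P0: load  L3 | P0:M(44), P1:I | bus: none
[15] P1: load  L3 | P0:S(44), P1:S(44) | bus: BusRd,Flush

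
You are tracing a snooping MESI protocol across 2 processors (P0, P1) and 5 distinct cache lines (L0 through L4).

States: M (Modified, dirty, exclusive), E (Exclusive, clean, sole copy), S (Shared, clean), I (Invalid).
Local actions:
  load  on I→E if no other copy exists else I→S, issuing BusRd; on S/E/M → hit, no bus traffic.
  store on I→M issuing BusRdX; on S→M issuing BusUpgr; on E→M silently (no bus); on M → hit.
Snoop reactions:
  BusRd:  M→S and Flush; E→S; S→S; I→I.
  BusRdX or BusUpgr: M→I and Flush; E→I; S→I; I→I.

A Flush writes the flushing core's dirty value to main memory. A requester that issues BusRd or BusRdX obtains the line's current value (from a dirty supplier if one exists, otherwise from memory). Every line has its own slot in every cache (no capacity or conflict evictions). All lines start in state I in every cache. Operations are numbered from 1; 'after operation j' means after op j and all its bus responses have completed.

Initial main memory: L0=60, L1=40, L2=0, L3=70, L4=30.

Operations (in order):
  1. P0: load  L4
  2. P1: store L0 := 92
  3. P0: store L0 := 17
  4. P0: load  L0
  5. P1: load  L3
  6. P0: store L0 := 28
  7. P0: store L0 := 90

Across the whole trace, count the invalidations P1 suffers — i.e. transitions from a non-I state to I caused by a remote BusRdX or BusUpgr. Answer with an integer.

invalidations = 1

  op1 P0: load  L4 → E/I on L4; bus BusRd; mem=30
  op2 P1: store L0 := 92 → I/M on L0; bus BusRdX; mem=60
  op3 P0: store L0 := 17 → M/I on L0; bus BusRdX Flush; mem=92
  op4 P0: load  L0 → M/I on L0; bus (none); mem=92
  op5 P1: load  L3 → I/E on L3; bus BusRd; mem=70
  op6 P0: store L0 := 28 → M/I on L0; bus (none); mem=92
  op7 P0: store L0 := 90 → M/I on L0; bus (none); mem=92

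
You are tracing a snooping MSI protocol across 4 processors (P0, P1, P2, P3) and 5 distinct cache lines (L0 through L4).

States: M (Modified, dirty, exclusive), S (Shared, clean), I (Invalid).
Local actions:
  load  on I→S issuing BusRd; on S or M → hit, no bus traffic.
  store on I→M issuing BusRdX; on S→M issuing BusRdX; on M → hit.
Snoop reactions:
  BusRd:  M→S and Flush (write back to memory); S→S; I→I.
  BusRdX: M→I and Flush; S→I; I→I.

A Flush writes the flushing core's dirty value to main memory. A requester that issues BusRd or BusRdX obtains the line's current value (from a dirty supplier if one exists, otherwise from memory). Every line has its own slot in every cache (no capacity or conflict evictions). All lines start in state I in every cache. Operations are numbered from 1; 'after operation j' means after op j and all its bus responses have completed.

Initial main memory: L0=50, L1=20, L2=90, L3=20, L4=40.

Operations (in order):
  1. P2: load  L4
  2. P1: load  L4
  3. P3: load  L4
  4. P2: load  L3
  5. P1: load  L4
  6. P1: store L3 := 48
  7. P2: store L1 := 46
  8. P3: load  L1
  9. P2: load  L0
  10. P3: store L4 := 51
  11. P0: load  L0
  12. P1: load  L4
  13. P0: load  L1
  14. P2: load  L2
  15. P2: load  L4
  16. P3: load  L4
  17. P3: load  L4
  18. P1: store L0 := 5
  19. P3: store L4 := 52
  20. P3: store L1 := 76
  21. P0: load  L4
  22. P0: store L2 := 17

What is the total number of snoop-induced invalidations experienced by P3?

invalidations = 0

[1] P2: load  L4 | P0:I, P1:I, P2:S(40), P3:I | bus: BusRd
[2] P1: load  L4 | P0:I, P1:S(40), P2:S(40), P3:I | bus: BusRd
[3] P3: load  L4 | P0:I, P1:S(40), P2:S(40), P3:S(40) | bus: BusRd
[4] P2: load  L3 | P0:I, P1:I, P2:S(20), P3:I | bus: BusRd
[5] P1: load  L4 | P0:I, P1:S(40), P2:S(40), P3:S(40) | bus: none
[6] P1: store L3 := 48 | P0:I, P1:M(48), P2:I, P3:I | bus: BusRdX
[7] P2: store L1 := 46 | P0:I, P1:I, P2:M(46), P3:I | bus: BusRdX
[8] P3: load  L1 | P0:I, P1:I, P2:S(46), P3:S(46) | bus: BusRd,Flush
[9] P2: load  L0 | P0:I, P1:I, P2:S(50), P3:I | bus: BusRd
[10] P3: store L4 := 51 | P0:I, P1:I, P2:I, P3:M(51) | bus: BusRdX
[11] P0: load  L0 | P0:S(50), P1:I, P2:S(50), P3:I | bus: BusRd
[12] P1: load  L4 | P0:I, P1:S(51), P2:I, P3:S(51) | bus: BusRd,Flush
[13] P0: load  L1 | P0:S(46), P1:I, P2:S(46), P3:S(46) | bus: BusRd
[14] P2: load  L2 | P0:I, P1:I, P2:S(90), P3:I | bus: BusRd
[15] P2: load  L4 | P0:I, P1:S(51), P2:S(51), P3:S(51) | bus: BusRd
[16] P3: load  L4 | P0:I, P1:S(51), P2:S(51), P3:S(51) | bus: none
[17] P3: load  L4 | P0:I, P1:S(51), P2:S(51), P3:S(51) | bus: none
[18] P1: store L0 := 5 | P0:I, P1:M(5), P2:I, P3:I | bus: BusRdX
[19] P3: store L4 := 52 | P0:I, P1:I, P2:I, P3:M(52) | bus: BusRdX
[20] P3: store L1 := 76 | P0:I, P1:I, P2:I, P3:M(76) | bus: BusRdX
[21] P0: load  L4 | P0:S(52), P1:I, P2:I, P3:S(52) | bus: BusRd,Flush
[22] P0: store L2 := 17 | P0:M(17), P1:I, P2:I, P3:I | bus: BusRdX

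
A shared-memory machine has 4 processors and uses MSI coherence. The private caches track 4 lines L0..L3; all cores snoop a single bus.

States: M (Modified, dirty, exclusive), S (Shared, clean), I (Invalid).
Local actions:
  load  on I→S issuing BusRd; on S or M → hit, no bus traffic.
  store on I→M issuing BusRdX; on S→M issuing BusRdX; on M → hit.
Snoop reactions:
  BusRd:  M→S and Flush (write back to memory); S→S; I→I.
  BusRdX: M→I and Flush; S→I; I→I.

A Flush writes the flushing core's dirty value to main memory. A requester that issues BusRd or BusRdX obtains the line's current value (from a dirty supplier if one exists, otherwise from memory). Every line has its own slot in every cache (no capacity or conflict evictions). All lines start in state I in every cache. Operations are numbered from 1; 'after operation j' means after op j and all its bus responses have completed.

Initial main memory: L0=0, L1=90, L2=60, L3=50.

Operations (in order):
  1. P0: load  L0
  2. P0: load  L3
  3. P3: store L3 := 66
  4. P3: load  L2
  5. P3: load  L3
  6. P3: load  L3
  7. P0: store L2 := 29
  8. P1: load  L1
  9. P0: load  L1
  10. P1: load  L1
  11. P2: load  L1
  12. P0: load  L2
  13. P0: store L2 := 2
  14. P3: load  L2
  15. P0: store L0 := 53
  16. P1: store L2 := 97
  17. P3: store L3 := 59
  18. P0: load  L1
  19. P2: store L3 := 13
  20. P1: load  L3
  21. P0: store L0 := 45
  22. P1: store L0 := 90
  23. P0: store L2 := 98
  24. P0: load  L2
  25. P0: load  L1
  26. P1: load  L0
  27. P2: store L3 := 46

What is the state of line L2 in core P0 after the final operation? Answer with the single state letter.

state = M

step 1: P0: load  L0  ⟶  SIII  (L0)  txn=BusRd  M[L0]=0
step 2: P0: load  L3  ⟶  SIII  (L3)  txn=BusRd  M[L3]=50
step 3: P3: store L3 := 66  ⟶  IIIM  (L3)  txn=BusRdX  M[L3]=50
step 4: P3: load  L2  ⟶  IIIS  (L2)  txn=BusRd  M[L2]=60
step 5: P3: load  L3  ⟶  IIIM  (L3)  txn=∅  M[L3]=50
step 6: P3: load  L3  ⟶  IIIM  (L3)  txn=∅  M[L3]=50
step 7: P0: store L2 := 29  ⟶  MIII  (L2)  txn=BusRdX  M[L2]=60
step 8: P1: load  L1  ⟶  ISII  (L1)  txn=BusRd  M[L1]=90
step 9: P0: load  L1  ⟶  SSII  (L1)  txn=BusRd  M[L1]=90
step 10: P1: load  L1  ⟶  SSII  (L1)  txn=∅  M[L1]=90
step 11: P2: load  L1  ⟶  SSSI  (L1)  txn=BusRd  M[L1]=90
step 12: P0: load  L2  ⟶  MIII  (L2)  txn=∅  M[L2]=60
step 13: P0: store L2 := 2  ⟶  MIII  (L2)  txn=∅  M[L2]=60
step 14: P3: load  L2  ⟶  SIIS  (L2)  txn=BusRd+Flush  M[L2]=2
step 15: P0: store L0 := 53  ⟶  MIII  (L0)  txn=BusRdX  M[L0]=0
step 16: P1: store L2 := 97  ⟶  IMII  (L2)  txn=BusRdX  M[L2]=2
step 17: P3: store L3 := 59  ⟶  IIIM  (L3)  txn=∅  M[L3]=50
step 18: P0: load  L1  ⟶  SSSI  (L1)  txn=∅  M[L1]=90
step 19: P2: store L3 := 13  ⟶  IIMI  (L3)  txn=BusRdX+Flush  M[L3]=59
step 20: P1: load  L3  ⟶  ISSI  (L3)  txn=BusRd+Flush  M[L3]=13
step 21: P0: store L0 := 45  ⟶  MIII  (L0)  txn=∅  M[L0]=0
step 22: P1: store L0 := 90  ⟶  IMII  (L0)  txn=BusRdX+Flush  M[L0]=45
step 23: P0: store L2 := 98  ⟶  MIII  (L2)  txn=BusRdX+Flush  M[L2]=97
step 24: P0: load  L2  ⟶  MIII  (L2)  txn=∅  M[L2]=97
step 25: P0: load  L1  ⟶  SSSI  (L1)  txn=∅  M[L1]=90
step 26: P1: load  L0  ⟶  IMII  (L0)  txn=∅  M[L0]=45
step 27: P2: store L3 := 46  ⟶  IIMI  (L3)  txn=BusRdX  M[L3]=13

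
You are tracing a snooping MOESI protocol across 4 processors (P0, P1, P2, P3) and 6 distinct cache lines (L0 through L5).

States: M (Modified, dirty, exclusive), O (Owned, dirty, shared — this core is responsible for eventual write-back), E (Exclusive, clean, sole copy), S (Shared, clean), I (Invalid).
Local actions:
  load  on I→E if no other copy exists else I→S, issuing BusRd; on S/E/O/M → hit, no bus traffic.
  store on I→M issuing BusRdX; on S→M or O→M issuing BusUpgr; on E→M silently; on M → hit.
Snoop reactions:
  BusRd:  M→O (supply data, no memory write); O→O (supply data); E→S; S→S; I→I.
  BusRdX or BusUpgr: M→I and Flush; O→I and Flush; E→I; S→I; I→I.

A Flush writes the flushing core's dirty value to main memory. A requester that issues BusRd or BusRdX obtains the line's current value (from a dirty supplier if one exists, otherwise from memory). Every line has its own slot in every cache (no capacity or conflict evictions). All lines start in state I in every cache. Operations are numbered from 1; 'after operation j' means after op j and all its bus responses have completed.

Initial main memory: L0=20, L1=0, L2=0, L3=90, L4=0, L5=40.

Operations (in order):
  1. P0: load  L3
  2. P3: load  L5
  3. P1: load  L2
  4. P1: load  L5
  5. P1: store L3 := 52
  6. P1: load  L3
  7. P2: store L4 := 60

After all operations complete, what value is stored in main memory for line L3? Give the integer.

[1] P0: load  L3 | P0:E(90), P1:I, P2:I, P3:I | bus: BusRd
[2] P3: load  L5 | P0:I, P1:I, P2:I, P3:E(40) | bus: BusRd
[3] P1: load  L2 | P0:I, P1:E(0), P2:I, P3:I | bus: BusRd
[4] P1: load  L5 | P0:I, P1:S(40), P2:I, P3:S(40) | bus: BusRd
[5] P1: store L3 := 52 | P0:I, P1:M(52), P2:I, P3:I | bus: BusRdX
[6] P1: load  L3 | P0:I, P1:M(52), P2:I, P3:I | bus: none
[7] P2: store L4 := 60 | P0:I, P1:I, P2:M(60), P3:I | bus: BusRdX

memory[L3] = 90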